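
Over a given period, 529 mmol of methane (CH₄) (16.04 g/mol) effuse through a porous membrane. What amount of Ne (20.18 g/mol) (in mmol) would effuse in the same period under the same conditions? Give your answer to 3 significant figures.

By Graham's law, rate_Ne/rate_CH₄ = √(M_CH₄/M_Ne) = √(16.04/20.18) = √0.7948 = 0.8915.
So the amount for Ne is 529 × 0.8915 = 472 mmol.

472 mmol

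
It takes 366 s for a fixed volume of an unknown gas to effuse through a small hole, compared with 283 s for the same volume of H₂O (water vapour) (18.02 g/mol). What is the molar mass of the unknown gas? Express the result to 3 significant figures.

From Graham's law, t_X/t_H₂O = √(M_X/M_H₂O).
366/283 = 1.293 = √(M_X/18.02)
M_X = 18.02 × 1.293² = 18.02 × 1.673 = 30.1 g/mol

30.1 g/mol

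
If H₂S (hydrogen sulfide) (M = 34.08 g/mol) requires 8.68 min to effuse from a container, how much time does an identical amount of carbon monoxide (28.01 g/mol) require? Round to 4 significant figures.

From Graham's law, t_CO/t_H₂S = √(M_CO/M_H₂S) = √(28.01/34.08) = √0.8219 = 0.9066.
So the time for CO is 8.68 × 0.9066 = 7.869 min.

7.869 min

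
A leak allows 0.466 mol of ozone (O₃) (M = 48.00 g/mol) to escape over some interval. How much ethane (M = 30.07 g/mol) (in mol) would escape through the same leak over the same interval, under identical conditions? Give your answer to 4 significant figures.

From Graham's law, rate_C₂H₆/rate_O₃ = √(M_O₃/M_C₂H₆) = √(48.00/30.07) = √1.596 = 1.263.
So the amount for C₂H₆ is 0.466 × 1.263 = 0.5888 mol.

0.5888 mol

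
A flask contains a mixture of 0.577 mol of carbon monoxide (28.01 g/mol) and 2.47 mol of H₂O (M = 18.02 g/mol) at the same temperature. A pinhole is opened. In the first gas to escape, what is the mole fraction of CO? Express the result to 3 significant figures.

0.158

Effusion rate of each component ∝ n_i/√M_i (partial pressure × 1/√M).
So x_CO in the escaping gas = (n_CO/√M_CO) / Σ(n_i/√M_i)
= (0.577/√28.01) / (0.577/√28.01 + 2.47/√18.02) = 0.1090/(0.1090 + 0.5819) = 0.158.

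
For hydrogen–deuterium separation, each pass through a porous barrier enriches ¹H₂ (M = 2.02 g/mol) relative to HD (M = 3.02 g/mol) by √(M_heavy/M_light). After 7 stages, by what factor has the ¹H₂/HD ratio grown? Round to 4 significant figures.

4.086

The single-stage factor is √(M_heavy/M_light), so 7 stages give [√(3.02/2.02)]^7 = (3.02/2.02)^(7/2).
= 1.49505^(7/2) = 4.086.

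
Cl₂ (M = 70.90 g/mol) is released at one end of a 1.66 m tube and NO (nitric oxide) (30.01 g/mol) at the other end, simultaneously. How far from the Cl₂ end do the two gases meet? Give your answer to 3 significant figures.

0.654 m

The fronts meet when d_Cl₂ + d_NO = L with d_Cl₂/d_NO = √(M_NO/M_Cl₂) (Graham's law). Here √(M_NO/M_Cl₂) = √(30.01/70.90) = 0.6506.
With d_Cl₂ + d_NO = 1.66 m, d_NO = 1.66/(1 + 0.6506) = 1.006 m.
d_Cl₂ = 1.66 − 1.006 = 0.654 m.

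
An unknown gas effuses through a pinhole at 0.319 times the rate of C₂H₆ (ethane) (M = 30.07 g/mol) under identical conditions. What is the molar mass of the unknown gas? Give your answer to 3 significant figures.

Graham's law gives rate_X/rate_C₂H₆ = √(M_C₂H₆/M_X).
0.319 = √(30.07/M_X)
M_X = 30.07 / 0.319² = 30.07 / 0.1018 = 295 g/mol

295 g/mol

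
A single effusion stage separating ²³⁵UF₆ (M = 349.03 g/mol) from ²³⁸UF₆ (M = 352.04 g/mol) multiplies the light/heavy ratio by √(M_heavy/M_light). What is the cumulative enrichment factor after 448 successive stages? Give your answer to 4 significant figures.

Each stage multiplies the ratio by α = √(352.04/349.03), so after 448 stages the overall factor is α^448 = (352.04/349.03)^(448/2).
= 1.00862^224 = 6.845.

6.845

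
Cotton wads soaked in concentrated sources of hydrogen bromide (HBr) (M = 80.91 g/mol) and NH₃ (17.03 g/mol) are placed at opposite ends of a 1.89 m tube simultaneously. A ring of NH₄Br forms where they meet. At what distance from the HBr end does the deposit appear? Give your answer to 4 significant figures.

0.5944 m

The fronts meet when d_HBr + d_NH₃ = L with d_HBr/d_NH₃ = √(M_NH₃/M_HBr) (Graham's law). Here √(M_NH₃/M_HBr) = √(17.03/80.91) = 0.4588.
With d_HBr + d_NH₃ = 1.89 m, d_NH₃ = 1.89/(1 + 0.4588) = 1.296 m.
d_HBr = 1.89 − 1.296 = 0.5944 m.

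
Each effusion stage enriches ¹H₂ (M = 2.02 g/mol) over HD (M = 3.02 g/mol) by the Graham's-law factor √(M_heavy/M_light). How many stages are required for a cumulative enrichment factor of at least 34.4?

18

Single-stage factor α = √(3.02/2.02), so ln α = ½ ln(1.49505) = 0.2011.
Need α^N ≥ 34.4 ⇒ N ≥ ln(34.4) / ln α = 3.538 / 0.2011 = 17.60.
Minimum whole number of stages: N = 18.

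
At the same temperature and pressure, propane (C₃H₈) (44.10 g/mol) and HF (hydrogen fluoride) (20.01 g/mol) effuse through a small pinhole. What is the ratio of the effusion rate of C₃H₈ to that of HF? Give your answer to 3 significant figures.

By Graham's law, rate_C₃H₈/rate_HF = √(M_HF/M_C₃H₈) = √(20.01/44.10) = √0.4537 = 0.674.

0.674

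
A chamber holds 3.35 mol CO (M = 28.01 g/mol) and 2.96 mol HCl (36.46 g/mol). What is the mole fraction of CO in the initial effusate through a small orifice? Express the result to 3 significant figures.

The effusion rate of species i is ∝ p_i/√M_i ∝ n_i/√M_i.
x_CO(eff) = (n_CO/√M_CO) / (n_CO/√M_CO + n_HCl/√M_HCl)
= (3.35/√28.01) / (3.35/√28.01 + 2.96/√36.46) = 0.6330/(0.6330 + 0.4902) = 0.564.

0.564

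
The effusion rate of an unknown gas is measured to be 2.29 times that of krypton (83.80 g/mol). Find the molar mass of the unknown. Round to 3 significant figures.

16.0 g/mol

From Graham's law, rate_X/rate_Kr = √(M_Kr/M_X).
2.29 = √(83.80/M_X)
M_X = 83.80 / 2.29² = 83.80 / 5.244 = 16.0 g/mol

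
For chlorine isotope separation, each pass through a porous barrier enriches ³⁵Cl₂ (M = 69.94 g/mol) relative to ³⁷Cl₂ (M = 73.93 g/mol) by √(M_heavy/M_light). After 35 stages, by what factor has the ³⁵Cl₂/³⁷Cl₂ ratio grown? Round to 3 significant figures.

2.64

Each stage multiplies the ratio by α = √(73.93/69.94), so after 35 stages the overall factor is α^35 = (73.93/69.94)^(35/2).
= 1.05705^(35/2) = 2.64.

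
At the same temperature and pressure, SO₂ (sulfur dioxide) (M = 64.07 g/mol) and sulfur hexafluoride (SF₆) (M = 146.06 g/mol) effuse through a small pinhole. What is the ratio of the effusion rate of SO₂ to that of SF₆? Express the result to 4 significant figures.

Since effusion rate ∝ 1/√M, rate_SO₂/rate_SF₆ = √(M_SF₆/M_SO₂) = √(146.06/64.07) = √2.280 = 1.510.

1.510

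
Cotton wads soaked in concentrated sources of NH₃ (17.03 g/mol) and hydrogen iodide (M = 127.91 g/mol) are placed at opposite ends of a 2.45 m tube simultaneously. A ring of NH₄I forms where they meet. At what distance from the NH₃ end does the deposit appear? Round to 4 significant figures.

Distances travelled in equal time are proportional to diffusion rates, so d_NH₃/d_HI = √(M_HI/M_NH₃) = √(127.91/17.03) = 2.741.
With d_NH₃ + d_HI = 2.45 m, d_HI = 2.45/(1 + 2.741) = 0.6550 m.
d_NH₃ = 2.45 − 0.6550 = 1.795 m.

1.795 m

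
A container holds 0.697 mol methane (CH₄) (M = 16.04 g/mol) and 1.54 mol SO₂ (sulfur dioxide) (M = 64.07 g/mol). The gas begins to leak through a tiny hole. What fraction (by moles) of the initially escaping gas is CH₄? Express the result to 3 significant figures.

0.475

The effusion rate of species i is ∝ p_i/√M_i ∝ n_i/√M_i.
x_CH₄(eff) = (n_CH₄/√M_CH₄) / (n_CH₄/√M_CH₄ + n_SO₂/√M_SO₂)
= (0.697/√16.04) / (0.697/√16.04 + 1.54/√64.07) = 0.1740/(0.1740 + 0.1924) = 0.475.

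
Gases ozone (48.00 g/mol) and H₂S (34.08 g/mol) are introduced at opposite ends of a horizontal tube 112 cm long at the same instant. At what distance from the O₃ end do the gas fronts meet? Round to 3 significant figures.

51.2 cm

In equal time, each gas travels a distance ∝ its rate ∝ 1/√M, so d_O₃/d_H₂S = √(M_H₂S/M_O₃) = √(34.08/48.00) = 0.8426.
With d_O₃ + d_H₂S = 112 cm, d_H₂S = 112/(1 + 0.8426) = 60.78 cm.
d_O₃ = 112 − 60.78 = 51.2 cm.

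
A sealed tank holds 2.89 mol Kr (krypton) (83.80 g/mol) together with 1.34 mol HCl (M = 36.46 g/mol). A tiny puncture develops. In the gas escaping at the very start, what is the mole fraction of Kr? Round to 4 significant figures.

The effusion rate of species i is ∝ p_i/√M_i ∝ n_i/√M_i.
So x_Kr in the escaping gas = (n_Kr/√M_Kr) / Σ(n_i/√M_i)
= (2.89/√83.80) / (2.89/√83.80 + 1.34/√36.46) = 0.3157/(0.3157 + 0.2219) = 0.5872.

0.5872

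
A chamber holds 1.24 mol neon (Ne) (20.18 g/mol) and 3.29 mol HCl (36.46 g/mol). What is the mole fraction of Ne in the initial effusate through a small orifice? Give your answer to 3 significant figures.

0.336

Effusion rate of each component ∝ n_i/√M_i (partial pressure × 1/√M).
Mole fraction of Ne in the effusate = (n_Ne/√M_Ne) / (n_Ne/√M_Ne + n_HCl/√M_HCl)
= (1.24/√20.18) / (1.24/√20.18 + 3.29/√36.46) = 0.2760/(0.2760 + 0.5449) = 0.336.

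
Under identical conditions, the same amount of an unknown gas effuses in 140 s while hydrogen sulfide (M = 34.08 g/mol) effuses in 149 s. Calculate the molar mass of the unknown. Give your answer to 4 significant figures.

30.09 g/mol

From Graham's law, t_X/t_H₂S = √(M_X/M_H₂S).
140/149 = 0.9396 = √(M_X/34.08)
M_X = 34.08 × 0.9396² = 34.08 × 0.8828 = 30.09 g/mol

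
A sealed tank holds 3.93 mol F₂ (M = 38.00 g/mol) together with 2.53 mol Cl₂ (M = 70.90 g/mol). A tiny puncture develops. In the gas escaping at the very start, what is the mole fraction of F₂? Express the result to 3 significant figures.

0.680

Effusion rate of each component ∝ n_i/√M_i (partial pressure × 1/√M).
x_F₂(eff) = (n_F₂/√M_F₂) / (n_F₂/√M_F₂ + n_Cl₂/√M_Cl₂)
= (3.93/√38.00) / (3.93/√38.00 + 2.53/√70.90) = 0.6375/(0.6375 + 0.3005) = 0.680.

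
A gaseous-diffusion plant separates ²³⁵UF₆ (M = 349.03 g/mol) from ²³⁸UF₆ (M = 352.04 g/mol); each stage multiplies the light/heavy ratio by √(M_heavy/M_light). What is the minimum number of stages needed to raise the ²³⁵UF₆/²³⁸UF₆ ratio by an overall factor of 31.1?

Per stage α = (352.04/349.03)^(1/2) = 1.00862^0.5, giving ln α = 0.004293.
Need α^N ≥ 31.1 ⇒ N ≥ ln(31.1) / ln α = 3.437 / 0.004293 = 800.57.
So at least 801 stages are needed.

801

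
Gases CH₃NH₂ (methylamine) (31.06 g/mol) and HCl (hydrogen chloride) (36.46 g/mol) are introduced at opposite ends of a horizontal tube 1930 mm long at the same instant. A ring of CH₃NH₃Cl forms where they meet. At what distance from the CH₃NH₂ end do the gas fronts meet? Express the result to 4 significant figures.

1004 mm

Graham's law gives d_CH₃NH₂/d_HCl = rate_CH₃NH₂/rate_HCl = √(M_HCl/M_CH₃NH₂) = √(36.46/31.06) = 1.083.
With d_CH₃NH₂ + d_HCl = 1930 mm, d_HCl = 1930/(1 + 1.083) = 926.3 mm.
d_CH₃NH₂ = 1930 − 926.3 = 1004 mm.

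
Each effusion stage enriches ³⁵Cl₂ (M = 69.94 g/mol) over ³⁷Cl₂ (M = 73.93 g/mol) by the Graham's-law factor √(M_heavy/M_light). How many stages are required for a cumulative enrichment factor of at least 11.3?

88

With α = √(73.93/69.94) per stage, ln α = ½ ln(1.05705) = 0.02774.
Need α^N ≥ 11.3 ⇒ N ≥ ln(11.3) / ln α = 2.425 / 0.02774 = 87.41.
Rounding up, N = 88 stages.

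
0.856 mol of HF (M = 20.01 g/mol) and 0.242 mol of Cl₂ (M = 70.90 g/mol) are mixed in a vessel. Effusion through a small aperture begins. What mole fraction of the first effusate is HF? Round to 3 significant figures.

0.869

The effusion rate of species i is ∝ p_i/√M_i ∝ n_i/√M_i.
Mole fraction of HF in the effusate = (n_HF/√M_HF) / (n_HF/√M_HF + n_Cl₂/√M_Cl₂)
= (0.856/√20.01) / (0.856/√20.01 + 0.242/√70.90) = 0.1914/(0.1914 + 0.02874) = 0.869.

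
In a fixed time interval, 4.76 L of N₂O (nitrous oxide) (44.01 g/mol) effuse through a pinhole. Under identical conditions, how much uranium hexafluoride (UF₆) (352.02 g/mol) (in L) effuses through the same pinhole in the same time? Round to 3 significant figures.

1.68 L

Graham's law gives rate_UF₆/rate_N₂O = √(M_N₂O/M_UF₆) = √(44.01/352.02) = √0.1250 = 0.3536.
So the volume for UF₆ is 4.76 × 0.3536 = 1.68 L.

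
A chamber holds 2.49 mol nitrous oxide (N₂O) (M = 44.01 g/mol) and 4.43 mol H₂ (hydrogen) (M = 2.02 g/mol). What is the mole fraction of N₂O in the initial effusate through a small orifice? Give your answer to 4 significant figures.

0.1075

Effusion rate of each component ∝ n_i/√M_i (partial pressure × 1/√M).
x_N₂O(eff) = (n_N₂O/√M_N₂O) / (n_N₂O/√M_N₂O + n_H₂/√M_H₂)
= (2.49/√44.01) / (2.49/√44.01 + 4.43/√2.02) = 0.3753/(0.3753 + 3.117) = 0.1075.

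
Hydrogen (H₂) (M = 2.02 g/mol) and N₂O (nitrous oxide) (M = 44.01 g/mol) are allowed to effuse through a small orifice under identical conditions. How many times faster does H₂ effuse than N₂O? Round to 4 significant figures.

4.668

From Graham's law, rate_H₂/rate_N₂O = √(M_N₂O/M_H₂) = √(44.01/2.02) = √21.79 = 4.668.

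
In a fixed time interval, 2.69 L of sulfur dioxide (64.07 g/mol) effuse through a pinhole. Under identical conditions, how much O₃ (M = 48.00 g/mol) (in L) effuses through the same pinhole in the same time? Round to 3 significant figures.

From Graham's law, rate_O₃/rate_SO₂ = √(M_SO₂/M_O₃) = √(64.07/48.00) = √1.335 = 1.155.
So the volume for O₃ is 2.69 × 1.155 = 3.11 L.

3.11 L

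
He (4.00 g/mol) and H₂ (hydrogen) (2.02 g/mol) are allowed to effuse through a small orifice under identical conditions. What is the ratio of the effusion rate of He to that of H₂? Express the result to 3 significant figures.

0.711

Graham's law gives rate_He/rate_H₂ = √(M_H₂/M_He) = √(2.02/4.00) = √0.5050 = 0.711.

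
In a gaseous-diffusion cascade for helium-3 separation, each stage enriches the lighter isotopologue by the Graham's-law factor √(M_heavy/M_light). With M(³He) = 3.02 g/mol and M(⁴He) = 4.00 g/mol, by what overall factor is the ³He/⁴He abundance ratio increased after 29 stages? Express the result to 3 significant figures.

Overall factor = α^29 with α = √(4.00/3.02), i.e. (4.00/3.02)^(29/2).
= 1.32450^(29/2) = 58.9.

58.9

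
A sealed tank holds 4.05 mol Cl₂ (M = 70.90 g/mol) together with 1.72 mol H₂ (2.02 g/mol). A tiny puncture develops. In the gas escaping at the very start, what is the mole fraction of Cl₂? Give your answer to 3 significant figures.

0.284

The effusion rate of species i is ∝ p_i/√M_i ∝ n_i/√M_i.
x_Cl₂(eff) = (n_Cl₂/√M_Cl₂) / (n_Cl₂/√M_Cl₂ + n_H₂/√M_H₂)
= (4.05/√70.90) / (4.05/√70.90 + 1.72/√2.02) = 0.4810/(0.4810 + 1.210) = 0.284.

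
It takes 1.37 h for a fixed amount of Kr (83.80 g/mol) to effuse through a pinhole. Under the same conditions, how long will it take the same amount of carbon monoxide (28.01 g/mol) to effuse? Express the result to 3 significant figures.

From Graham's law, t_CO/t_Kr = √(M_CO/M_Kr) = √(28.01/83.80) = √0.3342 = 0.5781.
So the time for CO is 1.37 × 0.5781 = 0.792 h.

0.792 h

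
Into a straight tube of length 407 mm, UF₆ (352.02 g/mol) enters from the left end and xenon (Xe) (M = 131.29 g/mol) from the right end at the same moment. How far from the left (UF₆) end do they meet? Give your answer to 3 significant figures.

154 mm

Distances travelled in equal time are proportional to diffusion rates, so d_UF₆/d_Xe = √(M_Xe/M_UF₆) = √(131.29/352.02) = 0.6107.
With d_UF₆ + d_Xe = 407 mm, d_Xe = 407/(1 + 0.6107) = 252.7 mm.
d_UF₆ = 407 − 252.7 = 154 mm.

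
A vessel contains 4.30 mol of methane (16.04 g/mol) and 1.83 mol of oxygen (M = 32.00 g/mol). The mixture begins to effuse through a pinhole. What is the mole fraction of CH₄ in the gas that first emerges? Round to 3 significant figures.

0.768

Each component's effusion rate ∝ (its partial pressure)·(1/√M) ∝ n_i/√M_i.
x_CH₄(eff) = (n_CH₄/√M_CH₄) / (n_CH₄/√M_CH₄ + n_O₂/√M_O₂)
= (4.30/√16.04) / (4.30/√16.04 + 1.83/√32.00) = 1.074/(1.074 + 0.3235) = 0.768.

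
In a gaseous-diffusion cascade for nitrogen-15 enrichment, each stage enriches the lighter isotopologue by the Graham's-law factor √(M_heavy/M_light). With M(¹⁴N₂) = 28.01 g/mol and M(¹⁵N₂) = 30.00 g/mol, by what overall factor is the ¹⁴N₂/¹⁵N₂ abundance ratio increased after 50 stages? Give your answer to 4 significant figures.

The single-stage factor is √(M_heavy/M_light), so 50 stages give [√(30.00/28.01)]^50 = (30.00/28.01)^(50/2).
= 1.07105^25 = 5.562.

5.562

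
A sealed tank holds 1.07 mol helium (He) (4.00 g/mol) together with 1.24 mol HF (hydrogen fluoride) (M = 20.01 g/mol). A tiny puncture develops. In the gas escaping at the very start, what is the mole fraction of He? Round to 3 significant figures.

0.659

Rate_i ∝ x_i/√M_i (Graham's law weighted by mole fraction), so the effusate composition follows n_i/√M_i.
x_He(eff) = (n_He/√M_He) / (n_He/√M_He + n_HF/√M_HF)
= (1.07/√4.00) / (1.07/√4.00 + 1.24/√20.01) = 0.5350/(0.5350 + 0.2772) = 0.659.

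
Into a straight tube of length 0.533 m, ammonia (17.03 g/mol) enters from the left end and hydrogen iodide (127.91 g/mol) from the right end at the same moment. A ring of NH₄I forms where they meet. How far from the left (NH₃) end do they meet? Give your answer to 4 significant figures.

0.3905 m

Graham's law gives d_NH₃/d_HI = rate_NH₃/rate_HI = √(M_HI/M_NH₃) = √(127.91/17.03) = 2.741.
With d_NH₃ + d_HI = 0.533 m, d_HI = 0.533/(1 + 2.741) = 0.1425 m.
d_NH₃ = 0.533 − 0.1425 = 0.3905 m.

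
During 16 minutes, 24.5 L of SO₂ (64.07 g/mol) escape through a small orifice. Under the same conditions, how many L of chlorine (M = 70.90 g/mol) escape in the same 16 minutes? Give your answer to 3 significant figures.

Using Graham's law: rate_Cl₂/rate_SO₂ = √(M_SO₂/M_Cl₂) = √(64.07/70.90) = √0.9037 = 0.9506.
So the volume for Cl₂ is 24.5 × 0.9506 = 23.3 L.

23.3 L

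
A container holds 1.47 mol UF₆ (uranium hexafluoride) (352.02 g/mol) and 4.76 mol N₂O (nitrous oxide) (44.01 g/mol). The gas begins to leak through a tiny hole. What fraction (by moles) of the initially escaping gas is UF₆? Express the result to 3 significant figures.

The effusion rate of species i is ∝ p_i/√M_i ∝ n_i/√M_i.
x_UF₆(eff) = (n_UF₆/√M_UF₆) / (n_UF₆/√M_UF₆ + n_N₂O/√M_N₂O)
= (1.47/√352.02) / (1.47/√352.02 + 4.76/√44.01) = 0.07835/(0.07835 + 0.7175) = 0.0984.

0.0984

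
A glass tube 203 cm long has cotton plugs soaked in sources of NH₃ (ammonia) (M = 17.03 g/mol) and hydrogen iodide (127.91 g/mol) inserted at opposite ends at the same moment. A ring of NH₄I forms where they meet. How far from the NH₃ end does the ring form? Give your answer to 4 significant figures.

148.7 cm

Distances travelled in equal time are proportional to diffusion rates, so d_NH₃/d_HI = √(M_HI/M_NH₃) = √(127.91/17.03) = 2.741.
With d_NH₃ + d_HI = 203 cm, d_HI = 203/(1 + 2.741) = 54.27 cm.
d_NH₃ = 203 − 54.27 = 148.7 cm.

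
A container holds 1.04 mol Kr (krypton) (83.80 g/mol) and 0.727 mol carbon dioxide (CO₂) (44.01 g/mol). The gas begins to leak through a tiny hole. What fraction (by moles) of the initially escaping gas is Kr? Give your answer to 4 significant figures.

0.5090

The effusion rate of species i is ∝ p_i/√M_i ∝ n_i/√M_i.
So x_Kr in the escaping gas = (n_Kr/√M_Kr) / Σ(n_i/√M_i)
= (1.04/√83.80) / (1.04/√83.80 + 0.727/√44.01) = 0.1136/(0.1136 + 0.1096) = 0.5090.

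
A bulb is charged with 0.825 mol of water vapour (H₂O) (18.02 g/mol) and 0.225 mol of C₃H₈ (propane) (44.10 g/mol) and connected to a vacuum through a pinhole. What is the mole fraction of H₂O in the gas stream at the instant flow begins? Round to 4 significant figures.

0.8515

Rate_i ∝ x_i/√M_i (Graham's law weighted by mole fraction), so the effusate composition follows n_i/√M_i.
x_H₂O(eff) = (n_H₂O/√M_H₂O) / (n_H₂O/√M_H₂O + n_C₃H₈/√M_C₃H₈)
= (0.825/√18.02) / (0.825/√18.02 + 0.225/√44.10) = 0.1943/(0.1943 + 0.03388) = 0.8515.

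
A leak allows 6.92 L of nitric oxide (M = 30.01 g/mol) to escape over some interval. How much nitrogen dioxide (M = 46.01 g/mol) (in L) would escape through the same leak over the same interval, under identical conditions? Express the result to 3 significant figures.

Graham's law gives rate_NO₂/rate_NO = √(M_NO/M_NO₂) = √(30.01/46.01) = √0.6522 = 0.8076.
So the volume for NO₂ is 6.92 × 0.8076 = 5.59 L.

5.59 L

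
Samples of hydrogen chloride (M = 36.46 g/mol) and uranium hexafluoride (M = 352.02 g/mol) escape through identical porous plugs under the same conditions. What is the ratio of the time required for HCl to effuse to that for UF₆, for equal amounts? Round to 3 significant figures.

0.322

Using Graham's law: t_HCl/t_UF₆ = √(M_HCl/M_UF₆) = √(36.46/352.02) = √0.1036 = 0.322.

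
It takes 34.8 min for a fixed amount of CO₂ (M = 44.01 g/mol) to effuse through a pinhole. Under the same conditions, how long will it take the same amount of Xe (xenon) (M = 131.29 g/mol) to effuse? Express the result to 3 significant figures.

60.1 min

Since effusion rate ∝ 1/√M, t_Xe/t_CO₂ = √(M_Xe/M_CO₂) = √(131.29/44.01) = √2.983 = 1.727.
So the time for Xe is 34.8 × 1.727 = 60.1 min.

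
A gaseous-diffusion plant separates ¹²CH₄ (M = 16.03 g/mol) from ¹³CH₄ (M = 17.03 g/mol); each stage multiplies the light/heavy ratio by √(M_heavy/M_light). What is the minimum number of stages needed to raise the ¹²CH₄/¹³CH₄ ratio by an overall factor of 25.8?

Single-stage factor α = √(17.03/16.03), so ln α = ½ ln(1.06238) = 0.03026.
Need α^N ≥ 25.8 ⇒ N ≥ ln(25.8) / ln α = 3.250 / 0.03026 = 107.42.
Minimum whole number of stages: N = 108.

108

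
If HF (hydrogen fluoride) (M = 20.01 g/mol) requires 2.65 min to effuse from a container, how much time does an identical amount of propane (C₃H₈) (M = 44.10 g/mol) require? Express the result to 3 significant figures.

3.93 min

Graham's law gives t_C₃H₈/t_HF = √(M_C₃H₈/M_HF) = √(44.10/20.01) = √2.204 = 1.485.
So the time for C₃H₈ is 2.65 × 1.485 = 3.93 min.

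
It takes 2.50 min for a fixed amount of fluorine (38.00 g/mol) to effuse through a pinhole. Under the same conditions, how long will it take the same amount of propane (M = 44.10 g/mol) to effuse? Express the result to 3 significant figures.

From Graham's law, t_C₃H₈/t_F₂ = √(M_C₃H₈/M_F₂) = √(44.10/38.00) = √1.161 = 1.077.
So the time for C₃H₈ is 2.50 × 1.077 = 2.69 min.

2.69 min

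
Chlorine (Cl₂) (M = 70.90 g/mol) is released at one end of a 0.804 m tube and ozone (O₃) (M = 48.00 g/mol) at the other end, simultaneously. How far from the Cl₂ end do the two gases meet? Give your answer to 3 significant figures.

Distances travelled in equal time are proportional to diffusion rates, so d_Cl₂/d_O₃ = √(M_O₃/M_Cl₂) = √(48.00/70.90) = 0.8228.
With d_Cl₂ + d_O₃ = 0.804 m, d_O₃ = 0.804/(1 + 0.8228) = 0.4411 m.
d_Cl₂ = 0.804 − 0.4411 = 0.363 m.

0.363 m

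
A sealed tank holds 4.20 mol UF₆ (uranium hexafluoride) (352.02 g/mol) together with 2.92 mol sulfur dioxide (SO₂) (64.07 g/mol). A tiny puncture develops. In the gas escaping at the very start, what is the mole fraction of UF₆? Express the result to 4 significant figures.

0.3803

Effusion rate of each component ∝ n_i/√M_i (partial pressure × 1/√M).
x_UF₆(eff) = (n_UF₆/√M_UF₆) / (n_UF₆/√M_UF₆ + n_SO₂/√M_SO₂)
= (4.20/√352.02) / (4.20/√352.02 + 2.92/√64.07) = 0.2239/(0.2239 + 0.3648) = 0.3803.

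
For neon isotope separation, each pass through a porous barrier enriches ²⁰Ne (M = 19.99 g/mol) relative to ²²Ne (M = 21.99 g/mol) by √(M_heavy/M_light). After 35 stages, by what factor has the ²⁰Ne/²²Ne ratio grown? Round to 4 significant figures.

5.305

After 35 stages the ratio has grown by (√(21.99/19.99))^35 = (21.99/19.99)^(35/2).
= 1.10005^(35/2) = 5.305.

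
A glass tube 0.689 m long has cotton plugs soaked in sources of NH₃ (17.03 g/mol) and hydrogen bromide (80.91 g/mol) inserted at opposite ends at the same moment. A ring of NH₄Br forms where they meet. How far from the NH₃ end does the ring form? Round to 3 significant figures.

Graham's law gives d_NH₃/d_HBr = rate_NH₃/rate_HBr = √(M_HBr/M_NH₃) = √(80.91/17.03) = 2.180.
With d_NH₃ + d_HBr = 0.689 m, d_HBr = 0.689/(1 + 2.180) = 0.2167 m.
d_NH₃ = 0.689 − 0.2167 = 0.472 m.

0.472 m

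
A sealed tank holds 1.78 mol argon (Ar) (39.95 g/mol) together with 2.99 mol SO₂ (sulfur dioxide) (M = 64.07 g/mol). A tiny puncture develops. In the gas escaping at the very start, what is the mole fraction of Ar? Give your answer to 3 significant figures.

The effusion rate of species i is ∝ p_i/√M_i ∝ n_i/√M_i.
Mole fraction of Ar in the effusate = (n_Ar/√M_Ar) / (n_Ar/√M_Ar + n_SO₂/√M_SO₂)
= (1.78/√39.95) / (1.78/√39.95 + 2.99/√64.07) = 0.2816/(0.2816 + 0.3735) = 0.430.

0.430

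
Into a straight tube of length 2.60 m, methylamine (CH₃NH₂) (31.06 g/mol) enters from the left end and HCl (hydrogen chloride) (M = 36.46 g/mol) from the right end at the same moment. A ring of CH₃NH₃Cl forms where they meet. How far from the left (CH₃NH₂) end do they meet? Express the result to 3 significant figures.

1.35 m

Graham's law gives d_CH₃NH₂/d_HCl = rate_CH₃NH₂/rate_HCl = √(M_HCl/M_CH₃NH₂) = √(36.46/31.06) = 1.083.
With d_CH₃NH₂ + d_HCl = 2.60 m, d_HCl = 2.60/(1 + 1.083) = 1.248 m.
d_CH₃NH₂ = 2.60 − 1.248 = 1.35 m.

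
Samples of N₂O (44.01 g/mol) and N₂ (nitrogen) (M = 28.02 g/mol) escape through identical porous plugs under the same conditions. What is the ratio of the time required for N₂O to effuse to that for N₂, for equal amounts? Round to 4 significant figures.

Using Graham's law: t_N₂O/t_N₂ = √(M_N₂O/M_N₂) = √(44.01/28.02) = √1.571 = 1.253.

1.253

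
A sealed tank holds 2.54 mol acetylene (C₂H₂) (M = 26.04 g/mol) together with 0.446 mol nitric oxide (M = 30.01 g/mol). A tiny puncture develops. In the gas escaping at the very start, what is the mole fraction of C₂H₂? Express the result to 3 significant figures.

Rate_i ∝ x_i/√M_i (Graham's law weighted by mole fraction), so the effusate composition follows n_i/√M_i.
Mole fraction of C₂H₂ in the effusate = (n_C₂H₂/√M_C₂H₂) / (n_C₂H₂/√M_C₂H₂ + n_NO/√M_NO)
= (2.54/√26.04) / (2.54/√26.04 + 0.446/√30.01) = 0.4978/(0.4978 + 0.08141) = 0.859.

0.859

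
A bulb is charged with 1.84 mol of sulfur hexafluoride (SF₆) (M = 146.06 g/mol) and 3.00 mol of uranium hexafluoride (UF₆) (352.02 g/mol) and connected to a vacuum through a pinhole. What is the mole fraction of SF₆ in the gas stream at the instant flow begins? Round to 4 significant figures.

0.4877

Each component's effusion rate ∝ (its partial pressure)·(1/√M) ∝ n_i/√M_i.
x_SF₆(eff) = (n_SF₆/√M_SF₆) / (n_SF₆/√M_SF₆ + n_UF₆/√M_UF₆)
= (1.84/√146.06) / (1.84/√146.06 + 3.00/√352.02) = 0.1522/(0.1522 + 0.1599) = 0.4877.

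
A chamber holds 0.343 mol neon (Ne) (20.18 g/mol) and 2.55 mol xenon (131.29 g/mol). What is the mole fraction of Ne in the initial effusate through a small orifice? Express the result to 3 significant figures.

Each component's effusion rate ∝ (its partial pressure)·(1/√M) ∝ n_i/√M_i.
x_Ne(eff) = (n_Ne/√M_Ne) / (n_Ne/√M_Ne + n_Xe/√M_Xe)
= (0.343/√20.18) / (0.343/√20.18 + 2.55/√131.29) = 0.07635/(0.07635 + 0.2225) = 0.255.

0.255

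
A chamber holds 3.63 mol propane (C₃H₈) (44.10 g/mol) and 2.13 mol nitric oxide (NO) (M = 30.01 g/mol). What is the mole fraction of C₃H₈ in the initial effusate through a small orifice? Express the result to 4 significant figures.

0.5843

The effusion rate of species i is ∝ p_i/√M_i ∝ n_i/√M_i.
Mole fraction of C₃H₈ in the effusate = (n_C₃H₈/√M_C₃H₈) / (n_C₃H₈/√M_C₃H₈ + n_NO/√M_NO)
= (3.63/√44.10) / (3.63/√44.10 + 2.13/√30.01) = 0.5466/(0.5466 + 0.3888) = 0.5843.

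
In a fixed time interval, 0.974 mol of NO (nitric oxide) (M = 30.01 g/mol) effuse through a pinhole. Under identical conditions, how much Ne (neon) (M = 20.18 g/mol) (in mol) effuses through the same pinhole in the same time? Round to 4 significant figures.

Graham's law gives rate_Ne/rate_NO = √(M_NO/M_Ne) = √(30.01/20.18) = √1.487 = 1.219.
So the amount for Ne is 0.974 × 1.219 = 1.188 mol.

1.188 mol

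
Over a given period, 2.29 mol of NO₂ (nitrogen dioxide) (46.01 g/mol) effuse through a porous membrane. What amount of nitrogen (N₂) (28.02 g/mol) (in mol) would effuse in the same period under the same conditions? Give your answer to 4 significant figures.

2.934 mol

Using Graham's law: rate_N₂/rate_NO₂ = √(M_NO₂/M_N₂) = √(46.01/28.02) = √1.642 = 1.281.
So the amount for N₂ is 2.29 × 1.281 = 2.934 mol.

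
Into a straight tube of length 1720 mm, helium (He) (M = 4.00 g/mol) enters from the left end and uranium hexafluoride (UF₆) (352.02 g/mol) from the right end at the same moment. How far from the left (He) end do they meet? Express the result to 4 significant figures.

1554 mm

Distances travelled in equal time are proportional to diffusion rates, so d_He/d_UF₆ = √(M_UF₆/M_He) = √(352.02/4.00) = 9.381.
With d_He + d_UF₆ = 1720 mm, d_UF₆ = 1720/(1 + 9.381) = 165.7 mm.
d_He = 1720 − 165.7 = 1554 mm.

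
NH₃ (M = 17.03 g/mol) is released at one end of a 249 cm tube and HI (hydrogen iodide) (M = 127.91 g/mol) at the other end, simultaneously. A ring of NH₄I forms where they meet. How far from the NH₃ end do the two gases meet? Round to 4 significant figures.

The fronts meet when d_NH₃ + d_HI = L with d_NH₃/d_HI = √(M_HI/M_NH₃) (Graham's law). Here √(M_HI/M_NH₃) = √(127.91/17.03) = 2.741.
With d_NH₃ + d_HI = 249 cm, d_HI = 249/(1 + 2.741) = 66.57 cm.
d_NH₃ = 249 − 66.57 = 182.4 cm.

182.4 cm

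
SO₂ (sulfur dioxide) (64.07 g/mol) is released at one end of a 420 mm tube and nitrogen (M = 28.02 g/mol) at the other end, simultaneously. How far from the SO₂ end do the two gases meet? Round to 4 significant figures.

Distances travelled in equal time are proportional to diffusion rates, so d_SO₂/d_N₂ = √(M_N₂/M_SO₂) = √(28.02/64.07) = 0.6613.
With d_SO₂ + d_N₂ = 420 mm, d_N₂ = 420/(1 + 0.6613) = 252.8 mm.
d_SO₂ = 420 − 252.8 = 167.2 mm.

167.2 mm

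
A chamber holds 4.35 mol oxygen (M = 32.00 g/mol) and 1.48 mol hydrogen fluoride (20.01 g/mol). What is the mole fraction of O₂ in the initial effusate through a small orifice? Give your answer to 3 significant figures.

The effusion rate of species i is ∝ p_i/√M_i ∝ n_i/√M_i.
x_O₂(eff) = (n_O₂/√M_O₂) / (n_O₂/√M_O₂ + n_HF/√M_HF)
= (4.35/√32.00) / (4.35/√32.00 + 1.48/√20.01) = 0.7690/(0.7690 + 0.3309) = 0.699.

0.699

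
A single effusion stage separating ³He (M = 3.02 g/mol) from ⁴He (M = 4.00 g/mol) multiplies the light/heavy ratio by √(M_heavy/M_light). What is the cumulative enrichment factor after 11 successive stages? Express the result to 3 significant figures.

4.69

Each stage multiplies the ratio by α = √(4.00/3.02), so after 11 stages the overall factor is α^11 = (4.00/3.02)^(11/2).
= 1.32450^(11/2) = 4.69.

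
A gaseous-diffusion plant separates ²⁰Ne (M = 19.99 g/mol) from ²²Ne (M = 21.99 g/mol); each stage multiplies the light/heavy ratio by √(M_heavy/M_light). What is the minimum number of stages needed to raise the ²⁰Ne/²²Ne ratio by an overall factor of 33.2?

74

Single-stage factor α = √(21.99/19.99), so ln α = ½ ln(1.10005) = 0.04768.
Need α^N ≥ 33.2 ⇒ N ≥ ln(33.2) / ln α = 3.503 / 0.04768 = 73.46.
Rounding up, N = 74 stages.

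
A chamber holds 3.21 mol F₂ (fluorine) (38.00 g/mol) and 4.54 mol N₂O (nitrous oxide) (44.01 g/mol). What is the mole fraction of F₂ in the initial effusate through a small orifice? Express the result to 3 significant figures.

0.432

Each component's effusion rate ∝ (its partial pressure)·(1/√M) ∝ n_i/√M_i.
x_F₂(eff) = (n_F₂/√M_F₂) / (n_F₂/√M_F₂ + n_N₂O/√M_N₂O)
= (3.21/√38.00) / (3.21/√38.00 + 4.54/√44.01) = 0.5207/(0.5207 + 0.6844) = 0.432.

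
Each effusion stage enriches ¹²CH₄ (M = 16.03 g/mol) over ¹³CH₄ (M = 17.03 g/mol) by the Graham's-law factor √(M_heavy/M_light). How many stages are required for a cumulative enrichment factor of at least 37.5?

Per stage α = (17.03/16.03)^(1/2) = 1.06238^0.5, giving ln α = 0.03026.
Need α^N ≥ 37.5 ⇒ N ≥ ln(37.5) / ln α = 3.624 / 0.03026 = 119.78.
Minimum whole number of stages: N = 120.

120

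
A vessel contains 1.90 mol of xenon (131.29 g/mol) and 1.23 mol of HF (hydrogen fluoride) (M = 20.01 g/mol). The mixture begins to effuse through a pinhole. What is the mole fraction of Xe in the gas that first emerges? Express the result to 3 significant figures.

Effusion rate of each component ∝ n_i/√M_i (partial pressure × 1/√M).
Mole fraction of Xe in the effusate = (n_Xe/√M_Xe) / (n_Xe/√M_Xe + n_HF/√M_HF)
= (1.90/√131.29) / (1.90/√131.29 + 1.23/√20.01) = 0.1658/(0.1658 + 0.2750) = 0.376.

0.376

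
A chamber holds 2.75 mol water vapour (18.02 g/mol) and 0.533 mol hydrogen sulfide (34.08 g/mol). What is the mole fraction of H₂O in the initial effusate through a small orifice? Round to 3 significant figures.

Each component's effusion rate ∝ (its partial pressure)·(1/√M) ∝ n_i/√M_i.
So x_H₂O in the escaping gas = (n_H₂O/√M_H₂O) / Σ(n_i/√M_i)
= (2.75/√18.02) / (2.75/√18.02 + 0.533/√34.08) = 0.6478/(0.6478 + 0.09130) = 0.876.

0.876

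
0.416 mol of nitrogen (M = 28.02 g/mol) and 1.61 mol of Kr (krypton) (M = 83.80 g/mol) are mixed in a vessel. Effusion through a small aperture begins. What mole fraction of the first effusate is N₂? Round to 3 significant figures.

Effusion rate of each component ∝ n_i/√M_i (partial pressure × 1/√M).
Mole fraction of N₂ in the effusate = (n_N₂/√M_N₂) / (n_N₂/√M_N₂ + n_Kr/√M_Kr)
= (0.416/√28.02) / (0.416/√28.02 + 1.61/√83.80) = 0.07859/(0.07859 + 0.1759) = 0.309.

0.309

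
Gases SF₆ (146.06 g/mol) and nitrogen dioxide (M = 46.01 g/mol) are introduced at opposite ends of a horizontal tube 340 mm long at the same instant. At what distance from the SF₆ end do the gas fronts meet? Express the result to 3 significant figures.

In equal time, each gas travels a distance ∝ its rate ∝ 1/√M, so d_SF₆/d_NO₂ = √(M_NO₂/M_SF₆) = √(46.01/146.06) = 0.5613.
With d_SF₆ + d_NO₂ = 340 mm, d_NO₂ = 340/(1 + 0.5613) = 217.8 mm.
d_SF₆ = 340 − 217.8 = 122 mm.

122 mm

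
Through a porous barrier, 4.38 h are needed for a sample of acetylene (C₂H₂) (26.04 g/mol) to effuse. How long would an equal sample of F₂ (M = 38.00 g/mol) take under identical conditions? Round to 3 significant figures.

From Graham's law, t_F₂/t_C₂H₂ = √(M_F₂/M_C₂H₂) = √(38.00/26.04) = √1.459 = 1.208.
So the time for F₂ is 4.38 × 1.208 = 5.29 h.

5.29 h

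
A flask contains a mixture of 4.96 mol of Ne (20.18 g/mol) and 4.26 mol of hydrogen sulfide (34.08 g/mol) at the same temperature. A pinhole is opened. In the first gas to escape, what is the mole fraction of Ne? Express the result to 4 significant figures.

Effusion rate of each component ∝ n_i/√M_i (partial pressure × 1/√M).
x_Ne(eff) = (n_Ne/√M_Ne) / (n_Ne/√M_Ne + n_H₂S/√M_H₂S)
= (4.96/√20.18) / (4.96/√20.18 + 4.26/√34.08) = 1.104/(1.104 + 0.7297) = 0.6021.

0.6021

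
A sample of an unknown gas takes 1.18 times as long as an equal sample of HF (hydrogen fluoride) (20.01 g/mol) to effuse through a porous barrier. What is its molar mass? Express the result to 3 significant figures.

Using Graham's law: t_X/t_HF = √(M_X/M_HF).
1.18 = √(M_X/20.01)
M_X = 20.01 × 1.18² = 20.01 × 1.392 = 27.9 g/mol

27.9 g/mol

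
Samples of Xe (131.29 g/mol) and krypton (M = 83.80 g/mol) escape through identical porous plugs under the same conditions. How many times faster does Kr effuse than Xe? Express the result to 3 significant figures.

1.25

From Graham's law, rate_Kr/rate_Xe = √(M_Xe/M_Kr) = √(131.29/83.80) = √1.567 = 1.25.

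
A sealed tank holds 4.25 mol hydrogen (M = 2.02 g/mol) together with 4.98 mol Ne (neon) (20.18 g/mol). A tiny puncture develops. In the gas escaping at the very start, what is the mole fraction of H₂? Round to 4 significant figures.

The effusion rate of species i is ∝ p_i/√M_i ∝ n_i/√M_i.
x_H₂(eff) = (n_H₂/√M_H₂) / (n_H₂/√M_H₂ + n_Ne/√M_Ne)
= (4.25/√2.02) / (4.25/√2.02 + 4.98/√20.18) = 2.990/(2.990 + 1.109) = 0.7295.

0.7295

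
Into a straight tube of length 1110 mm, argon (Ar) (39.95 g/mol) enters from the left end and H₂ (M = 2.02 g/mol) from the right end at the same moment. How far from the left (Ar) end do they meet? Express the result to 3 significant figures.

The fronts meet when d_Ar + d_H₂ = L with d_Ar/d_H₂ = √(M_H₂/M_Ar) (Graham's law). Here √(M_H₂/M_Ar) = √(2.02/39.95) = 0.2249.
With d_Ar + d_H₂ = 1110 mm, d_H₂ = 1110/(1 + 0.2249) = 906.2 mm.
d_Ar = 1110 − 906.2 = 204 mm.

204 mm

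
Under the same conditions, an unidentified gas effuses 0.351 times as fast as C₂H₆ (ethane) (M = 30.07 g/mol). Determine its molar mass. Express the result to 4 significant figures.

Using Graham's law: rate_X/rate_C₂H₆ = √(M_C₂H₆/M_X).
0.351 = √(30.07/M_X)
M_X = 30.07 / 0.351² = 30.07 / 0.1232 = 244.1 g/mol

244.1 g/mol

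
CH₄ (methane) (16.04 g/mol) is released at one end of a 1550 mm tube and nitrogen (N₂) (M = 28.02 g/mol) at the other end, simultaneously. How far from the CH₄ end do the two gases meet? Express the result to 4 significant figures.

882.4 mm

The fronts meet when d_CH₄ + d_N₂ = L with d_CH₄/d_N₂ = √(M_N₂/M_CH₄) (Graham's law). Here √(M_N₂/M_CH₄) = √(28.02/16.04) = 1.322.
With d_CH₄ + d_N₂ = 1550 mm, d_N₂ = 1550/(1 + 1.322) = 667.6 mm.
d_CH₄ = 1550 − 667.6 = 882.4 mm.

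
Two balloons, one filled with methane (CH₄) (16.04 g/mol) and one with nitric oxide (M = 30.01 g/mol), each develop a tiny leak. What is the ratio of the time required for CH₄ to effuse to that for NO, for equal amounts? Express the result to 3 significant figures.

0.731

Graham's law gives t_CH₄/t_NO = √(M_CH₄/M_NO) = √(16.04/30.01) = √0.5345 = 0.731.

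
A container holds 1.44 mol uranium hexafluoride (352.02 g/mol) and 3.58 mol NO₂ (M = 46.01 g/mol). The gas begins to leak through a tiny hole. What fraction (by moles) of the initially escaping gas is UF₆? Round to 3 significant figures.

0.127

Each component's effusion rate ∝ (its partial pressure)·(1/√M) ∝ n_i/√M_i.
Mole fraction of UF₆ in the effusate = (n_UF₆/√M_UF₆) / (n_UF₆/√M_UF₆ + n_NO₂/√M_NO₂)
= (1.44/√352.02) / (1.44/√352.02 + 3.58/√46.01) = 0.07675/(0.07675 + 0.5278) = 0.127.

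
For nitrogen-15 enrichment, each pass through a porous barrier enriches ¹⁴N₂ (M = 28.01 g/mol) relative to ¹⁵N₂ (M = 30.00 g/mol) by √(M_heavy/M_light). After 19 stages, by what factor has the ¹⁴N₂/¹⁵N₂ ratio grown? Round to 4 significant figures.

Each stage multiplies the ratio by α = √(30.00/28.01), so after 19 stages the overall factor is α^19 = (30.00/28.01)^(19/2).
= 1.07105^(19/2) = 1.919.

1.919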